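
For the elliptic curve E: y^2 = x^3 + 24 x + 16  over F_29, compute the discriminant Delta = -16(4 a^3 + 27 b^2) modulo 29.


4 a^3 + 27 b^2 = 4*24^3 + 27*16^2 = 55296 + 6912 = 62208
Delta = -16 * (62208) = -995328
Delta mod 29 = 10

Delta = 10 (mod 29)


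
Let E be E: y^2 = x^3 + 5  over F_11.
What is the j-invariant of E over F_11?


Delta = -16(4 a^3 + 27 b^2) mod 11 = 2
-1728 * (4 a)^3 = -1728 * (4*0)^3 mod 11 = 0
j = 0 * 2^(-1) mod 11 = 0

j = 0 (mod 11)


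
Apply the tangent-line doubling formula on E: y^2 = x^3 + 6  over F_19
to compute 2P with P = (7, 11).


Doubling: s = (3 x1^2 + a) / (2 y1)
s = (3*7^2 + 0) / (2*11) mod 19 = 11
x3 = s^2 - 2 x1 mod 19 = 11^2 - 2*7 = 12
y3 = s (x1 - x3) - y1 mod 19 = 11 * (7 - 12) - 11 = 10

2P = (12, 10)


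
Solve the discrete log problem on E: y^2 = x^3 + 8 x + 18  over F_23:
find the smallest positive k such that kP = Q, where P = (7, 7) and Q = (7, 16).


Enumerate multiples of P until we hit Q = (7, 16):
  1P = (7, 7)
  2P = (12, 5)
  3P = (6, 11)
  4P = (3, 0)
  5P = (6, 12)
  6P = (12, 18)
  7P = (7, 16)
Match found at i = 7.

k = 7


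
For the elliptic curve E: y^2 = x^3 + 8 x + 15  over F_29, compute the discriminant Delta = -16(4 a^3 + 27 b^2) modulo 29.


4 a^3 + 27 b^2 = 4*8^3 + 27*15^2 = 2048 + 6075 = 8123
Delta = -16 * (8123) = -129968
Delta mod 29 = 10

Delta = 10 (mod 29)


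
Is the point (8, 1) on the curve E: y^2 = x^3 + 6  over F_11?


Check whether y^2 = x^3 + 0 x + 6 (mod 11) for (x, y) = (8, 1).
LHS: y^2 = 1^2 mod 11 = 1
RHS: x^3 + 0 x + 6 = 8^3 + 0*8 + 6 mod 11 = 1
LHS = RHS

Yes, on the curve


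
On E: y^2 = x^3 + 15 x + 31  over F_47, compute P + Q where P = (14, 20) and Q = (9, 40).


P != Q, so use the chord formula.
s = (y2 - y1) / (x2 - x1) = (20) / (42) mod 47 = 43
x3 = s^2 - x1 - x2 mod 47 = 43^2 - 14 - 9 = 40
y3 = s (x1 - x3) - y1 mod 47 = 43 * (14 - 40) - 20 = 37

P + Q = (40, 37)


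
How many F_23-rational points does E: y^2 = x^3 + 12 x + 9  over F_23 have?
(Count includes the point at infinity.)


For each x in F_23, count y with y^2 = x^3 + 12 x + 9 mod 23:
  x = 0: RHS = 9, y in [3, 20]  -> 2 point(s)
  x = 2: RHS = 18, y in [8, 15]  -> 2 point(s)
  x = 3: RHS = 3, y in [7, 16]  -> 2 point(s)
  x = 4: RHS = 6, y in [11, 12]  -> 2 point(s)
  x = 9: RHS = 18, y in [8, 15]  -> 2 point(s)
  x = 10: RHS = 2, y in [5, 18]  -> 2 point(s)
  x = 11: RHS = 0, y in [0]  -> 1 point(s)
  x = 12: RHS = 18, y in [8, 15]  -> 2 point(s)
  x = 13: RHS = 16, y in [4, 19]  -> 2 point(s)
  x = 14: RHS = 0, y in [0]  -> 1 point(s)
  x = 18: RHS = 8, y in [10, 13]  -> 2 point(s)
  x = 19: RHS = 12, y in [9, 14]  -> 2 point(s)
  x = 21: RHS = 0, y in [0]  -> 1 point(s)
Affine points: 23. Add the point at infinity: total = 24.

#E(F_23) = 24


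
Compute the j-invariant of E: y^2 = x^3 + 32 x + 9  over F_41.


Delta = -16(4 a^3 + 27 b^2) mod 41 = 20
-1728 * (4 a)^3 = -1728 * (4*32)^3 mod 41 = 29
j = 29 * 20^(-1) mod 41 = 24

j = 24 (mod 41)


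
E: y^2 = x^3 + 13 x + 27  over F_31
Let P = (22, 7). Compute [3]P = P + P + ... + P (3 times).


k = 3 = 11_2 (binary, LSB first: 11)
Double-and-add from P = (22, 7):
  bit 0 = 1: acc = O + (22, 7) = (22, 7)
  bit 1 = 1: acc = (22, 7) + (12, 12) = (5, 0)

3P = (5, 0)


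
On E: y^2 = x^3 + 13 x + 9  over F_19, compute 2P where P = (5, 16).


Doubling: s = (3 x1^2 + a) / (2 y1)
s = (3*5^2 + 13) / (2*16) mod 19 = 17
x3 = s^2 - 2 x1 mod 19 = 17^2 - 2*5 = 13
y3 = s (x1 - x3) - y1 mod 19 = 17 * (5 - 13) - 16 = 0

2P = (13, 0)


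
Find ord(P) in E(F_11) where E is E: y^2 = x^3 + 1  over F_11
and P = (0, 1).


Compute successive multiples of P until we hit O:
  1P = (0, 1)
  2P = (0, 10)
  3P = O

ord(P) = 3


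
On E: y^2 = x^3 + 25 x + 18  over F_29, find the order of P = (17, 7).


Compute successive multiples of P until we hit O:
  1P = (17, 7)
  2P = (17, 22)
  3P = O

ord(P) = 3


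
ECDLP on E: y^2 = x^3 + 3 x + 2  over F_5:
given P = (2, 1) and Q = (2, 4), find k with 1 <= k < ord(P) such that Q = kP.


Enumerate multiples of P until we hit Q = (2, 4):
  1P = (2, 1)
  2P = (1, 4)
  3P = (1, 1)
  4P = (2, 4)
Match found at i = 4.

k = 4


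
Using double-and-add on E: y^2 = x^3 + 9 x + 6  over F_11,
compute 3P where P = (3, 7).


k = 3 = 11_2 (binary, LSB first: 11)
Double-and-add from P = (3, 7):
  bit 0 = 1: acc = O + (3, 7) = (3, 7)
  bit 1 = 1: acc = (3, 7) + (6, 1) = (6, 10)

3P = (6, 10)


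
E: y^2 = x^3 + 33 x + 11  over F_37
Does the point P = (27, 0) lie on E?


Check whether y^2 = x^3 + 33 x + 11 (mod 37) for (x, y) = (27, 0).
LHS: y^2 = 0^2 mod 37 = 0
RHS: x^3 + 33 x + 11 = 27^3 + 33*27 + 11 mod 37 = 13
LHS != RHS

No, not on the curve


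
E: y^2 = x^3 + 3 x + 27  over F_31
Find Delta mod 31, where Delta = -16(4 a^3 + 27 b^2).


4 a^3 + 27 b^2 = 4*3^3 + 27*27^2 = 108 + 19683 = 19791
Delta = -16 * (19791) = -316656
Delta mod 31 = 9

Delta = 9 (mod 31)


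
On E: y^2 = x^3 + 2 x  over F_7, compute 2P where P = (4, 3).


Doubling: s = (3 x1^2 + a) / (2 y1)
s = (3*4^2 + 2) / (2*3) mod 7 = 6
x3 = s^2 - 2 x1 mod 7 = 6^2 - 2*4 = 0
y3 = s (x1 - x3) - y1 mod 7 = 6 * (4 - 0) - 3 = 0

2P = (0, 0)


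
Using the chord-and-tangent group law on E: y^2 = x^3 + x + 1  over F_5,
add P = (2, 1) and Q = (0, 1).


P != Q, so use the chord formula.
s = (y2 - y1) / (x2 - x1) = (0) / (3) mod 5 = 0
x3 = s^2 - x1 - x2 mod 5 = 0^2 - 2 - 0 = 3
y3 = s (x1 - x3) - y1 mod 5 = 0 * (2 - 3) - 1 = 4

P + Q = (3, 4)


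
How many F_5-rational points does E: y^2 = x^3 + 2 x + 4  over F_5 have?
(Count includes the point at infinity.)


For each x in F_5, count y with y^2 = x^3 + 2 x + 4 mod 5:
  x = 0: RHS = 4, y in [2, 3]  -> 2 point(s)
  x = 2: RHS = 1, y in [1, 4]  -> 2 point(s)
  x = 4: RHS = 1, y in [1, 4]  -> 2 point(s)
Affine points: 6. Add the point at infinity: total = 7.

#E(F_5) = 7


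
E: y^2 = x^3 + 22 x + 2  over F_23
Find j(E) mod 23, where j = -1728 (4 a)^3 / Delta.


Delta = -16(4 a^3 + 27 b^2) mod 23 = 15
-1728 * (4 a)^3 = -1728 * (4*22)^3 mod 23 = 8
j = 8 * 15^(-1) mod 23 = 22

j = 22 (mod 23)


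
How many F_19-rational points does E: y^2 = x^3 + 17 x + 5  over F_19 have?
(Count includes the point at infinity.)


For each x in F_19, count y with y^2 = x^3 + 17 x + 5 mod 19:
  x = 0: RHS = 5, y in [9, 10]  -> 2 point(s)
  x = 1: RHS = 4, y in [2, 17]  -> 2 point(s)
  x = 2: RHS = 9, y in [3, 16]  -> 2 point(s)
  x = 3: RHS = 7, y in [8, 11]  -> 2 point(s)
  x = 4: RHS = 4, y in [2, 17]  -> 2 point(s)
  x = 5: RHS = 6, y in [5, 14]  -> 2 point(s)
  x = 6: RHS = 0, y in [0]  -> 1 point(s)
  x = 7: RHS = 11, y in [7, 12]  -> 2 point(s)
  x = 8: RHS = 7, y in [8, 11]  -> 2 point(s)
  x = 10: RHS = 16, y in [4, 15]  -> 2 point(s)
  x = 14: RHS = 4, y in [2, 17]  -> 2 point(s)
  x = 15: RHS = 6, y in [5, 14]  -> 2 point(s)
  x = 17: RHS = 1, y in [1, 18]  -> 2 point(s)
  x = 18: RHS = 6, y in [5, 14]  -> 2 point(s)
Affine points: 27. Add the point at infinity: total = 28.

#E(F_19) = 28


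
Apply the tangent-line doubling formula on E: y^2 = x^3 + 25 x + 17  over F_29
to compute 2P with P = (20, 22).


Doubling: s = (3 x1^2 + a) / (2 y1)
s = (3*20^2 + 25) / (2*22) mod 29 = 14
x3 = s^2 - 2 x1 mod 29 = 14^2 - 2*20 = 11
y3 = s (x1 - x3) - y1 mod 29 = 14 * (20 - 11) - 22 = 17

2P = (11, 17)


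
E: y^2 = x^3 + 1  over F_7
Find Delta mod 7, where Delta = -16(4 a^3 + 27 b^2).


4 a^3 + 27 b^2 = 4*0^3 + 27*1^2 = 0 + 27 = 27
Delta = -16 * (27) = -432
Delta mod 7 = 2

Delta = 2 (mod 7)


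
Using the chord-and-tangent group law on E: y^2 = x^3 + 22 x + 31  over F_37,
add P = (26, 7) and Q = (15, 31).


P != Q, so use the chord formula.
s = (y2 - y1) / (x2 - x1) = (24) / (26) mod 37 = 18
x3 = s^2 - x1 - x2 mod 37 = 18^2 - 26 - 15 = 24
y3 = s (x1 - x3) - y1 mod 37 = 18 * (26 - 24) - 7 = 29

P + Q = (24, 29)


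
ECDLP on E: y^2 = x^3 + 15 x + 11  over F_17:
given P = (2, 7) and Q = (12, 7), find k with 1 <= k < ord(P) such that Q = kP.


Enumerate multiples of P until we hit Q = (12, 7):
  1P = (2, 7)
  2P = (9, 5)
  3P = (4, 13)
  4P = (3, 7)
  5P = (12, 10)
  6P = (7, 0)
  7P = (12, 7)
Match found at i = 7.

k = 7


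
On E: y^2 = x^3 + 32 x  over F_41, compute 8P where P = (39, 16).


k = 8 = 1000_2 (binary, LSB first: 0001)
Double-and-add from P = (39, 16):
  bit 0 = 0: acc unchanged = O
  bit 1 = 0: acc unchanged = O
  bit 2 = 0: acc unchanged = O
  bit 3 = 1: acc = O + (2, 20) = (2, 20)

8P = (2, 20)


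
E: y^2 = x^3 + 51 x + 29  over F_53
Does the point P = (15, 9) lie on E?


Check whether y^2 = x^3 + 51 x + 29 (mod 53) for (x, y) = (15, 9).
LHS: y^2 = 9^2 mod 53 = 28
RHS: x^3 + 51 x + 29 = 15^3 + 51*15 + 29 mod 53 = 35
LHS != RHS

No, not on the curve


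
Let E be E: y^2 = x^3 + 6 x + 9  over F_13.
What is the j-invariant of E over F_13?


Delta = -16(4 a^3 + 27 b^2) mod 13 = 12
-1728 * (4 a)^3 = -1728 * (4*6)^3 mod 13 = 5
j = 5 * 12^(-1) mod 13 = 8

j = 8 (mod 13)


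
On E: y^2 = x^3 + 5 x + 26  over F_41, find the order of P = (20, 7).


Compute successive multiples of P until we hit O:
  1P = (20, 7)
  2P = (9, 29)
  3P = (16, 26)
  4P = (25, 27)
  5P = (12, 25)
  6P = (32, 20)
  7P = (40, 26)
  8P = (31, 1)
  ... (continuing to 46P)
  46P = O

ord(P) = 46


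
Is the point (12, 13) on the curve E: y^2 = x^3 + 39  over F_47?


Check whether y^2 = x^3 + 0 x + 39 (mod 47) for (x, y) = (12, 13).
LHS: y^2 = 13^2 mod 47 = 28
RHS: x^3 + 0 x + 39 = 12^3 + 0*12 + 39 mod 47 = 28
LHS = RHS

Yes, on the curve


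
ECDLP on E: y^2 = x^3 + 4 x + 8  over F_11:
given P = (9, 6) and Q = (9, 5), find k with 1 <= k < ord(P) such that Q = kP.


Enumerate multiples of P until we hit Q = (9, 5):
  1P = (9, 6)
  2P = (7, 4)
  3P = (7, 7)
  4P = (9, 5)
Match found at i = 4.

k = 4


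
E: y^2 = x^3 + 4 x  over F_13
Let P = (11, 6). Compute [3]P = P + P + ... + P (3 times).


k = 3 = 11_2 (binary, LSB first: 11)
Double-and-add from P = (11, 6):
  bit 0 = 1: acc = O + (11, 6) = (11, 6)
  bit 1 = 1: acc = (11, 6) + (0, 0) = (11, 7)

3P = (11, 7)


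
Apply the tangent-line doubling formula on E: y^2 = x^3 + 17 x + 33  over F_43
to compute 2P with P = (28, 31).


Doubling: s = (3 x1^2 + a) / (2 y1)
s = (3*28^2 + 17) / (2*31) mod 43 = 7
x3 = s^2 - 2 x1 mod 43 = 7^2 - 2*28 = 36
y3 = s (x1 - x3) - y1 mod 43 = 7 * (28 - 36) - 31 = 42

2P = (36, 42)


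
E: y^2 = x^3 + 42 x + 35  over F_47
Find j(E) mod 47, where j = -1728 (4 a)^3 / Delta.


Delta = -16(4 a^3 + 27 b^2) mod 47 = 30
-1728 * (4 a)^3 = -1728 * (4*42)^3 mod 47 = 31
j = 31 * 30^(-1) mod 47 = 12

j = 12 (mod 47)


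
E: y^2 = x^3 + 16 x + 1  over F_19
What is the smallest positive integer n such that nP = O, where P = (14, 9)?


Compute successive multiples of P until we hit O:
  1P = (14, 9)
  2P = (7, 0)
  3P = (14, 10)
  4P = O

ord(P) = 4


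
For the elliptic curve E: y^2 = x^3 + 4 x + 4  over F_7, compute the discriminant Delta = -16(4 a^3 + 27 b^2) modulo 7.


4 a^3 + 27 b^2 = 4*4^3 + 27*4^2 = 256 + 432 = 688
Delta = -16 * (688) = -11008
Delta mod 7 = 3

Delta = 3 (mod 7)


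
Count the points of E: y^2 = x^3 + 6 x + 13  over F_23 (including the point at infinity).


For each x in F_23, count y with y^2 = x^3 + 6 x + 13 mod 23:
  x = 0: RHS = 13, y in [6, 17]  -> 2 point(s)
  x = 3: RHS = 12, y in [9, 14]  -> 2 point(s)
  x = 4: RHS = 9, y in [3, 20]  -> 2 point(s)
  x = 6: RHS = 12, y in [9, 14]  -> 2 point(s)
  x = 14: RHS = 12, y in [9, 14]  -> 2 point(s)
  x = 21: RHS = 16, y in [4, 19]  -> 2 point(s)
  x = 22: RHS = 6, y in [11, 12]  -> 2 point(s)
Affine points: 14. Add the point at infinity: total = 15.

#E(F_23) = 15


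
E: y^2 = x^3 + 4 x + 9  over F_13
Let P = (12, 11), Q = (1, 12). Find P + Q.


P != Q, so use the chord formula.
s = (y2 - y1) / (x2 - x1) = (1) / (2) mod 13 = 7
x3 = s^2 - x1 - x2 mod 13 = 7^2 - 12 - 1 = 10
y3 = s (x1 - x3) - y1 mod 13 = 7 * (12 - 10) - 11 = 3

P + Q = (10, 3)


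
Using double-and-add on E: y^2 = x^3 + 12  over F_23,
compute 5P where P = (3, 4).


k = 5 = 101_2 (binary, LSB first: 101)
Double-and-add from P = (3, 4):
  bit 0 = 1: acc = O + (3, 4) = (3, 4)
  bit 1 = 0: acc unchanged = (3, 4)
  bit 2 = 1: acc = (3, 4) + (0, 14) = (3, 19)

5P = (3, 19)


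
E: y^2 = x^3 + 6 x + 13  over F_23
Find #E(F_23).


For each x in F_23, count y with y^2 = x^3 + 6 x + 13 mod 23:
  x = 0: RHS = 13, y in [6, 17]  -> 2 point(s)
  x = 3: RHS = 12, y in [9, 14]  -> 2 point(s)
  x = 4: RHS = 9, y in [3, 20]  -> 2 point(s)
  x = 6: RHS = 12, y in [9, 14]  -> 2 point(s)
  x = 14: RHS = 12, y in [9, 14]  -> 2 point(s)
  x = 21: RHS = 16, y in [4, 19]  -> 2 point(s)
  x = 22: RHS = 6, y in [11, 12]  -> 2 point(s)
Affine points: 14. Add the point at infinity: total = 15.

#E(F_23) = 15


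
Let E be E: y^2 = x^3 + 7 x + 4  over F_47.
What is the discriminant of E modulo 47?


4 a^3 + 27 b^2 = 4*7^3 + 27*4^2 = 1372 + 432 = 1804
Delta = -16 * (1804) = -28864
Delta mod 47 = 41

Delta = 41 (mod 47)


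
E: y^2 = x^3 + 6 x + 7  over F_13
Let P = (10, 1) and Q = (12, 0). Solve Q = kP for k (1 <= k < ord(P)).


Enumerate multiples of P until we hit Q = (12, 0):
  1P = (10, 1)
  2P = (2, 1)
  3P = (1, 12)
  4P = (12, 0)
Match found at i = 4.

k = 4


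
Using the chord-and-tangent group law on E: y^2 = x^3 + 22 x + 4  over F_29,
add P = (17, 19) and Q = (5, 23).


P != Q, so use the chord formula.
s = (y2 - y1) / (x2 - x1) = (4) / (17) mod 29 = 19
x3 = s^2 - x1 - x2 mod 29 = 19^2 - 17 - 5 = 20
y3 = s (x1 - x3) - y1 mod 29 = 19 * (17 - 20) - 19 = 11

P + Q = (20, 11)


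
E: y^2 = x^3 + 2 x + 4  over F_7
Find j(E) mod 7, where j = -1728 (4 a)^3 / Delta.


Delta = -16(4 a^3 + 27 b^2) mod 7 = 3
-1728 * (4 a)^3 = -1728 * (4*2)^3 mod 7 = 1
j = 1 * 3^(-1) mod 7 = 5

j = 5 (mod 7)


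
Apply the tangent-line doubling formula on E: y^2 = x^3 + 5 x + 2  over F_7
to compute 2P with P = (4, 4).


Doubling: s = (3 x1^2 + a) / (2 y1)
s = (3*4^2 + 5) / (2*4) mod 7 = 4
x3 = s^2 - 2 x1 mod 7 = 4^2 - 2*4 = 1
y3 = s (x1 - x3) - y1 mod 7 = 4 * (4 - 1) - 4 = 1

2P = (1, 1)


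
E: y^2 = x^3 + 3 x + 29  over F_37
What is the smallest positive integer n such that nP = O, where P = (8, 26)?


Compute successive multiples of P until we hit O:
  1P = (8, 26)
  2P = (5, 13)
  3P = (14, 22)
  4P = (36, 5)
  5P = (19, 10)
  6P = (6, 35)
  7P = (34, 17)
  8P = (29, 14)
  ... (continuing to 28P)
  28P = O

ord(P) = 28


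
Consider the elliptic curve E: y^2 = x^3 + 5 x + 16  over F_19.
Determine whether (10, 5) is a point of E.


Check whether y^2 = x^3 + 5 x + 16 (mod 19) for (x, y) = (10, 5).
LHS: y^2 = 5^2 mod 19 = 6
RHS: x^3 + 5 x + 16 = 10^3 + 5*10 + 16 mod 19 = 2
LHS != RHS

No, not on the curve


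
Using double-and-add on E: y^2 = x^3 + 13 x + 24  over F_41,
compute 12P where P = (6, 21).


k = 12 = 1100_2 (binary, LSB first: 0011)
Double-and-add from P = (6, 21):
  bit 0 = 0: acc unchanged = O
  bit 1 = 0: acc unchanged = O
  bit 2 = 1: acc = O + (16, 8) = (16, 8)
  bit 3 = 1: acc = (16, 8) + (34, 0) = (16, 33)

12P = (16, 33)


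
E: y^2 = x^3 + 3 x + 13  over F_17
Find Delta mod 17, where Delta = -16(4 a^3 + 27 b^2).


4 a^3 + 27 b^2 = 4*3^3 + 27*13^2 = 108 + 4563 = 4671
Delta = -16 * (4671) = -74736
Delta mod 17 = 13

Delta = 13 (mod 17)


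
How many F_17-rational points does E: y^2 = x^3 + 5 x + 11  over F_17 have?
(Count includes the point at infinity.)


For each x in F_17, count y with y^2 = x^3 + 5 x + 11 mod 17:
  x = 1: RHS = 0, y in [0]  -> 1 point(s)
  x = 3: RHS = 2, y in [6, 11]  -> 2 point(s)
  x = 5: RHS = 8, y in [5, 12]  -> 2 point(s)
  x = 6: RHS = 2, y in [6, 11]  -> 2 point(s)
  x = 7: RHS = 15, y in [7, 10]  -> 2 point(s)
  x = 8: RHS = 2, y in [6, 11]  -> 2 point(s)
Affine points: 11. Add the point at infinity: total = 12.

#E(F_17) = 12


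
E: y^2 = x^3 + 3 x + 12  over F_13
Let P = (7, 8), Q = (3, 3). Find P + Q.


P != Q, so use the chord formula.
s = (y2 - y1) / (x2 - x1) = (8) / (9) mod 13 = 11
x3 = s^2 - x1 - x2 mod 13 = 11^2 - 7 - 3 = 7
y3 = s (x1 - x3) - y1 mod 13 = 11 * (7 - 7) - 8 = 5

P + Q = (7, 5)


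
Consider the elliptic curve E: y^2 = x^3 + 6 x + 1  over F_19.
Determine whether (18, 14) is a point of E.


Check whether y^2 = x^3 + 6 x + 1 (mod 19) for (x, y) = (18, 14).
LHS: y^2 = 14^2 mod 19 = 6
RHS: x^3 + 6 x + 1 = 18^3 + 6*18 + 1 mod 19 = 13
LHS != RHS

No, not on the curve


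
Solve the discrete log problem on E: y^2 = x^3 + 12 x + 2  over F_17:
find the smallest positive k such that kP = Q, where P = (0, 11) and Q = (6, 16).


Enumerate multiples of P until we hit Q = (6, 16):
  1P = (0, 11)
  2P = (1, 7)
  3P = (15, 15)
  4P = (6, 1)
  5P = (10, 0)
  6P = (6, 16)
Match found at i = 6.

k = 6


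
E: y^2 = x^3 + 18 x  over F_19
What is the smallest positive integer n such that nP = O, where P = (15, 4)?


Compute successive multiples of P until we hit O:
  1P = (15, 4)
  2P = (6, 18)
  3P = (3, 9)
  4P = (5, 14)
  5P = (0, 0)
  6P = (5, 5)
  7P = (3, 10)
  8P = (6, 1)
  ... (continuing to 10P)
  10P = O

ord(P) = 10


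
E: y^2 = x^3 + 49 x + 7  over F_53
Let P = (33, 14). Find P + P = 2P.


Doubling: s = (3 x1^2 + a) / (2 y1)
s = (3*33^2 + 49) / (2*14) mod 53 = 20
x3 = s^2 - 2 x1 mod 53 = 20^2 - 2*33 = 16
y3 = s (x1 - x3) - y1 mod 53 = 20 * (33 - 16) - 14 = 8

2P = (16, 8)


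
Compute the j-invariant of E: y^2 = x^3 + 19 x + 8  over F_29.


Delta = -16(4 a^3 + 27 b^2) mod 29 = 15
-1728 * (4 a)^3 = -1728 * (4*19)^3 mod 29 = 7
j = 7 * 15^(-1) mod 29 = 14

j = 14 (mod 29)


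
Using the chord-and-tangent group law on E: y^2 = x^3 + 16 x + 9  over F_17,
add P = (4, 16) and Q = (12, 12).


P != Q, so use the chord formula.
s = (y2 - y1) / (x2 - x1) = (13) / (8) mod 17 = 8
x3 = s^2 - x1 - x2 mod 17 = 8^2 - 4 - 12 = 14
y3 = s (x1 - x3) - y1 mod 17 = 8 * (4 - 14) - 16 = 6

P + Q = (14, 6)


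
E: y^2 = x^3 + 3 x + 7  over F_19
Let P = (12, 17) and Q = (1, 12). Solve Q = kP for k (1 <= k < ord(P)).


Enumerate multiples of P until we hit Q = (1, 12):
  1P = (12, 17)
  2P = (0, 8)
  3P = (4, 8)
  4P = (1, 12)
Match found at i = 4.

k = 4


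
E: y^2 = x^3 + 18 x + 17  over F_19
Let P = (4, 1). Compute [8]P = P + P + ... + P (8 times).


k = 8 = 1000_2 (binary, LSB first: 0001)
Double-and-add from P = (4, 1):
  bit 0 = 0: acc unchanged = O
  bit 1 = 0: acc unchanged = O
  bit 2 = 0: acc unchanged = O
  bit 3 = 1: acc = O + (0, 6) = (0, 6)

8P = (0, 6)


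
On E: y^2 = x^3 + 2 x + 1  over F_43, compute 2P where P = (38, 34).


Doubling: s = (3 x1^2 + a) / (2 y1)
s = (3*38^2 + 2) / (2*34) mod 43 = 22
x3 = s^2 - 2 x1 mod 43 = 22^2 - 2*38 = 21
y3 = s (x1 - x3) - y1 mod 43 = 22 * (38 - 21) - 34 = 39

2P = (21, 39)


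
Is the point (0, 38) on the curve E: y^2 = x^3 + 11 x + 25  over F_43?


Check whether y^2 = x^3 + 11 x + 25 (mod 43) for (x, y) = (0, 38).
LHS: y^2 = 38^2 mod 43 = 25
RHS: x^3 + 11 x + 25 = 0^3 + 11*0 + 25 mod 43 = 25
LHS = RHS

Yes, on the curve


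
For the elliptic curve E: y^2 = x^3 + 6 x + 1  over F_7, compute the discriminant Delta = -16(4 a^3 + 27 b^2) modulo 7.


4 a^3 + 27 b^2 = 4*6^3 + 27*1^2 = 864 + 27 = 891
Delta = -16 * (891) = -14256
Delta mod 7 = 3

Delta = 3 (mod 7)


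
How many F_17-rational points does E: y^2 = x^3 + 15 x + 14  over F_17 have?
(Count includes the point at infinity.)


For each x in F_17, count y with y^2 = x^3 + 15 x + 14 mod 17:
  x = 1: RHS = 13, y in [8, 9]  -> 2 point(s)
  x = 2: RHS = 1, y in [1, 16]  -> 2 point(s)
  x = 3: RHS = 1, y in [1, 16]  -> 2 point(s)
  x = 4: RHS = 2, y in [6, 11]  -> 2 point(s)
  x = 8: RHS = 0, y in [0]  -> 1 point(s)
  x = 10: RHS = 8, y in [5, 12]  -> 2 point(s)
  x = 12: RHS = 1, y in [1, 16]  -> 2 point(s)
  x = 13: RHS = 9, y in [3, 14]  -> 2 point(s)
  x = 16: RHS = 15, y in [7, 10]  -> 2 point(s)
Affine points: 17. Add the point at infinity: total = 18.

#E(F_17) = 18


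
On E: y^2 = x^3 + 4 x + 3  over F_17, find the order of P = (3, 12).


Compute successive multiples of P until we hit O:
  1P = (3, 12)
  2P = (15, 15)
  3P = (15, 2)
  4P = (3, 5)
  5P = O

ord(P) = 5


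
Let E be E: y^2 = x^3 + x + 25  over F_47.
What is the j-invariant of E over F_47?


Delta = -16(4 a^3 + 27 b^2) mod 47 = 45
-1728 * (4 a)^3 = -1728 * (4*1)^3 mod 47 = 46
j = 46 * 45^(-1) mod 47 = 24

j = 24 (mod 47)


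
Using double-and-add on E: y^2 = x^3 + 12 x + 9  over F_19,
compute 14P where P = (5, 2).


k = 14 = 1110_2 (binary, LSB first: 0111)
Double-and-add from P = (5, 2):
  bit 0 = 0: acc unchanged = O
  bit 1 = 1: acc = O + (13, 14) = (13, 14)
  bit 2 = 1: acc = (13, 14) + (4, 11) = (0, 3)
  bit 3 = 1: acc = (0, 3) + (12, 0) = (13, 5)

14P = (13, 5)


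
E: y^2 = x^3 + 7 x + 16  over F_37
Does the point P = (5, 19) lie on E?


Check whether y^2 = x^3 + 7 x + 16 (mod 37) for (x, y) = (5, 19).
LHS: y^2 = 19^2 mod 37 = 28
RHS: x^3 + 7 x + 16 = 5^3 + 7*5 + 16 mod 37 = 28
LHS = RHS

Yes, on the curve


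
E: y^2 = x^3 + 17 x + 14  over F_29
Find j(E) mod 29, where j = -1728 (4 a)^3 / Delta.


Delta = -16(4 a^3 + 27 b^2) mod 29 = 23
-1728 * (4 a)^3 = -1728 * (4*17)^3 mod 29 = 23
j = 23 * 23^(-1) mod 29 = 1

j = 1 (mod 29)


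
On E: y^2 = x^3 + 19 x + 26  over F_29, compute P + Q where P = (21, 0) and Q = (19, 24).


P != Q, so use the chord formula.
s = (y2 - y1) / (x2 - x1) = (24) / (27) mod 29 = 17
x3 = s^2 - x1 - x2 mod 29 = 17^2 - 21 - 19 = 17
y3 = s (x1 - x3) - y1 mod 29 = 17 * (21 - 17) - 0 = 10

P + Q = (17, 10)


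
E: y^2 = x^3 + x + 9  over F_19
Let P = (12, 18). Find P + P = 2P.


Doubling: s = (3 x1^2 + a) / (2 y1)
s = (3*12^2 + 1) / (2*18) mod 19 = 2
x3 = s^2 - 2 x1 mod 19 = 2^2 - 2*12 = 18
y3 = s (x1 - x3) - y1 mod 19 = 2 * (12 - 18) - 18 = 8

2P = (18, 8)


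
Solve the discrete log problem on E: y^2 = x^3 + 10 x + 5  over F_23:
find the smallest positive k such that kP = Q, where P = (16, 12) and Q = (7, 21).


Enumerate multiples of P until we hit Q = (7, 21):
  1P = (16, 12)
  2P = (7, 21)
Match found at i = 2.

k = 2


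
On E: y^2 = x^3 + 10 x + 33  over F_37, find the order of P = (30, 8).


Compute successive multiples of P until we hit O:
  1P = (30, 8)
  2P = (24, 0)
  3P = (30, 29)
  4P = O

ord(P) = 4


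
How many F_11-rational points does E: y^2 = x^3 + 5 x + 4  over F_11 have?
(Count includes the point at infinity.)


For each x in F_11, count y with y^2 = x^3 + 5 x + 4 mod 11:
  x = 0: RHS = 4, y in [2, 9]  -> 2 point(s)
  x = 2: RHS = 0, y in [0]  -> 1 point(s)
  x = 4: RHS = 0, y in [0]  -> 1 point(s)
  x = 5: RHS = 0, y in [0]  -> 1 point(s)
  x = 10: RHS = 9, y in [3, 8]  -> 2 point(s)
Affine points: 7. Add the point at infinity: total = 8.

#E(F_11) = 8


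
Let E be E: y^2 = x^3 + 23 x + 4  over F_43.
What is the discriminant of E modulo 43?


4 a^3 + 27 b^2 = 4*23^3 + 27*4^2 = 48668 + 432 = 49100
Delta = -16 * (49100) = -785600
Delta mod 43 = 10

Delta = 10 (mod 43)


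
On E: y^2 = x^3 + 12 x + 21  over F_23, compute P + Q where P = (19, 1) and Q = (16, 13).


P != Q, so use the chord formula.
s = (y2 - y1) / (x2 - x1) = (12) / (20) mod 23 = 19
x3 = s^2 - x1 - x2 mod 23 = 19^2 - 19 - 16 = 4
y3 = s (x1 - x3) - y1 mod 23 = 19 * (19 - 4) - 1 = 8

P + Q = (4, 8)


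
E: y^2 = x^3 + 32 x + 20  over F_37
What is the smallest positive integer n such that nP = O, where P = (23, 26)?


Compute successive multiples of P until we hit O:
  1P = (23, 26)
  2P = (18, 8)
  3P = (6, 13)
  4P = (5, 3)
  5P = (16, 22)
  6P = (24, 21)
  7P = (15, 8)
  8P = (11, 1)
  ... (continuing to 30P)
  30P = O

ord(P) = 30


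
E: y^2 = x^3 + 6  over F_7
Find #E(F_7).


For each x in F_7, count y with y^2 = x^3 + 0 x + 6 mod 7:
  x = 1: RHS = 0, y in [0]  -> 1 point(s)
  x = 2: RHS = 0, y in [0]  -> 1 point(s)
  x = 4: RHS = 0, y in [0]  -> 1 point(s)
Affine points: 3. Add the point at infinity: total = 4.

#E(F_7) = 4


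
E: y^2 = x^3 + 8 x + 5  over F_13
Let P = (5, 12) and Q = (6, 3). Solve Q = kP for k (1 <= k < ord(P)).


Enumerate multiples of P until we hit Q = (6, 3):
  1P = (5, 12)
  2P = (6, 10)
  3P = (6, 3)
Match found at i = 3.

k = 3


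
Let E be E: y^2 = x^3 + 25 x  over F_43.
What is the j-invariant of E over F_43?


Delta = -16(4 a^3 + 27 b^2) mod 43 = 8
-1728 * (4 a)^3 = -1728 * (4*25)^3 mod 43 = 21
j = 21 * 8^(-1) mod 43 = 8

j = 8 (mod 43)


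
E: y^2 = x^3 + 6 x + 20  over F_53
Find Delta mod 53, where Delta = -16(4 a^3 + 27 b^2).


4 a^3 + 27 b^2 = 4*6^3 + 27*20^2 = 864 + 10800 = 11664
Delta = -16 * (11664) = -186624
Delta mod 53 = 42

Delta = 42 (mod 53)


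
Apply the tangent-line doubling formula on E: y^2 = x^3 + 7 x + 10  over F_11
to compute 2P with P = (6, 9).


Doubling: s = (3 x1^2 + a) / (2 y1)
s = (3*6^2 + 7) / (2*9) mod 11 = 7
x3 = s^2 - 2 x1 mod 11 = 7^2 - 2*6 = 4
y3 = s (x1 - x3) - y1 mod 11 = 7 * (6 - 4) - 9 = 5

2P = (4, 5)


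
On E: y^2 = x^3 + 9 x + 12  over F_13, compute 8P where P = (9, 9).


k = 8 = 1000_2 (binary, LSB first: 0001)
Double-and-add from P = (9, 9):
  bit 0 = 0: acc unchanged = O
  bit 1 = 0: acc unchanged = O
  bit 2 = 0: acc unchanged = O
  bit 3 = 1: acc = O + (9, 4) = (9, 4)

8P = (9, 4)


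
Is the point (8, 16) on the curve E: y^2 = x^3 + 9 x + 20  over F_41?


Check whether y^2 = x^3 + 9 x + 20 (mod 41) for (x, y) = (8, 16).
LHS: y^2 = 16^2 mod 41 = 10
RHS: x^3 + 9 x + 20 = 8^3 + 9*8 + 20 mod 41 = 30
LHS != RHS

No, not on the curve


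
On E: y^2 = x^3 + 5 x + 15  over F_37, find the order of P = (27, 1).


Compute successive multiples of P until we hit O:
  1P = (27, 1)
  2P = (31, 18)
  3P = (4, 32)
  4P = (16, 26)
  5P = (1, 24)
  6P = (36, 34)
  7P = (8, 7)
  8P = (35, 21)
  ... (continuing to 33P)
  33P = O

ord(P) = 33


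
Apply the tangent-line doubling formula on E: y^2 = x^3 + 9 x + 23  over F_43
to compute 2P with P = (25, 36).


Doubling: s = (3 x1^2 + a) / (2 y1)
s = (3*25^2 + 9) / (2*36) mod 43 = 19
x3 = s^2 - 2 x1 mod 43 = 19^2 - 2*25 = 10
y3 = s (x1 - x3) - y1 mod 43 = 19 * (25 - 10) - 36 = 34

2P = (10, 34)


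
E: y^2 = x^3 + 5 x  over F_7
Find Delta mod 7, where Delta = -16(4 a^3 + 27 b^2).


4 a^3 + 27 b^2 = 4*5^3 + 27*0^2 = 500 + 0 = 500
Delta = -16 * (500) = -8000
Delta mod 7 = 1

Delta = 1 (mod 7)


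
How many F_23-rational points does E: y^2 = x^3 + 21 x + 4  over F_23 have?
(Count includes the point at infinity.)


For each x in F_23, count y with y^2 = x^3 + 21 x + 4 mod 23:
  x = 0: RHS = 4, y in [2, 21]  -> 2 point(s)
  x = 1: RHS = 3, y in [7, 16]  -> 2 point(s)
  x = 2: RHS = 8, y in [10, 13]  -> 2 point(s)
  x = 3: RHS = 2, y in [5, 18]  -> 2 point(s)
  x = 5: RHS = 4, y in [2, 21]  -> 2 point(s)
  x = 6: RHS = 1, y in [1, 22]  -> 2 point(s)
  x = 9: RHS = 2, y in [5, 18]  -> 2 point(s)
  x = 10: RHS = 18, y in [8, 15]  -> 2 point(s)
  x = 11: RHS = 2, y in [5, 18]  -> 2 point(s)
  x = 12: RHS = 6, y in [11, 12]  -> 2 point(s)
  x = 13: RHS = 13, y in [6, 17]  -> 2 point(s)
  x = 14: RHS = 6, y in [11, 12]  -> 2 point(s)
  x = 18: RHS = 4, y in [2, 21]  -> 2 point(s)
  x = 20: RHS = 6, y in [11, 12]  -> 2 point(s)
  x = 21: RHS = 0, y in [0]  -> 1 point(s)
Affine points: 29. Add the point at infinity: total = 30.

#E(F_23) = 30


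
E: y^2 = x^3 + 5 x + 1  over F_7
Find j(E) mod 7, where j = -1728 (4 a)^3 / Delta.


Delta = -16(4 a^3 + 27 b^2) mod 7 = 3
-1728 * (4 a)^3 = -1728 * (4*5)^3 mod 7 = 6
j = 6 * 3^(-1) mod 7 = 2

j = 2 (mod 7)


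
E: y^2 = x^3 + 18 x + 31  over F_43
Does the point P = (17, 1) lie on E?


Check whether y^2 = x^3 + 18 x + 31 (mod 43) for (x, y) = (17, 1).
LHS: y^2 = 1^2 mod 43 = 1
RHS: x^3 + 18 x + 31 = 17^3 + 18*17 + 31 mod 43 = 4
LHS != RHS

No, not on the curve


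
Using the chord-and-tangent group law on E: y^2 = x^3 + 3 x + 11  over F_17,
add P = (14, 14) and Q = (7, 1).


P != Q, so use the chord formula.
s = (y2 - y1) / (x2 - x1) = (4) / (10) mod 17 = 14
x3 = s^2 - x1 - x2 mod 17 = 14^2 - 14 - 7 = 5
y3 = s (x1 - x3) - y1 mod 17 = 14 * (14 - 5) - 14 = 10

P + Q = (5, 10)


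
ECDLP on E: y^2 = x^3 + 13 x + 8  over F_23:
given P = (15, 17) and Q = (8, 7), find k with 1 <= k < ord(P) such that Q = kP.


Enumerate multiples of P until we hit Q = (8, 7):
  1P = (15, 17)
  2P = (9, 7)
  3P = (12, 11)
  4P = (0, 13)
  5P = (14, 17)
  6P = (17, 6)
  7P = (4, 3)
  8P = (6, 7)
  9P = (18, 18)
  10P = (8, 16)
  11P = (8, 7)
Match found at i = 11.

k = 11


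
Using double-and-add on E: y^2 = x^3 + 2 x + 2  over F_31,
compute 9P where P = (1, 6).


k = 9 = 1001_2 (binary, LSB first: 1001)
Double-and-add from P = (1, 6):
  bit 0 = 1: acc = O + (1, 6) = (1, 6)
  bit 1 = 0: acc unchanged = (1, 6)
  bit 2 = 0: acc unchanged = (1, 6)
  bit 3 = 1: acc = (1, 6) + (15, 11) = (2, 18)

9P = (2, 18)


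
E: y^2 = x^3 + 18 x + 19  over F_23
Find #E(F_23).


For each x in F_23, count y with y^2 = x^3 + 18 x + 19 mod 23:
  x = 3: RHS = 8, y in [10, 13]  -> 2 point(s)
  x = 5: RHS = 4, y in [2, 21]  -> 2 point(s)
  x = 8: RHS = 8, y in [10, 13]  -> 2 point(s)
  x = 9: RHS = 13, y in [6, 17]  -> 2 point(s)
  x = 10: RHS = 3, y in [7, 16]  -> 2 point(s)
  x = 12: RHS = 8, y in [10, 13]  -> 2 point(s)
  x = 13: RHS = 12, y in [9, 14]  -> 2 point(s)
  x = 14: RHS = 2, y in [5, 18]  -> 2 point(s)
  x = 22: RHS = 0, y in [0]  -> 1 point(s)
Affine points: 17. Add the point at infinity: total = 18.

#E(F_23) = 18


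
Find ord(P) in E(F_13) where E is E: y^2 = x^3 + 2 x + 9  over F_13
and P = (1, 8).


Compute successive multiples of P until we hit O:
  1P = (1, 8)
  2P = (8, 2)
  3P = (5, 1)
  4P = (6, 4)
  5P = (3, 4)
  6P = (0, 3)
  7P = (11, 7)
  8P = (4, 4)
  ... (continuing to 17P)
  17P = O

ord(P) = 17


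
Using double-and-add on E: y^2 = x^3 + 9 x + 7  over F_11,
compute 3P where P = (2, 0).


k = 3 = 11_2 (binary, LSB first: 11)
Double-and-add from P = (2, 0):
  bit 0 = 1: acc = O + (2, 0) = (2, 0)
  bit 1 = 1: acc = (2, 0) + O = (2, 0)

3P = (2, 0)


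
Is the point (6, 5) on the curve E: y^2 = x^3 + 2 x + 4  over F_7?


Check whether y^2 = x^3 + 2 x + 4 (mod 7) for (x, y) = (6, 5).
LHS: y^2 = 5^2 mod 7 = 4
RHS: x^3 + 2 x + 4 = 6^3 + 2*6 + 4 mod 7 = 1
LHS != RHS

No, not on the curve


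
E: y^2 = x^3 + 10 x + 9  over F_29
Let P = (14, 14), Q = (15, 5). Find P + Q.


P != Q, so use the chord formula.
s = (y2 - y1) / (x2 - x1) = (20) / (1) mod 29 = 20
x3 = s^2 - x1 - x2 mod 29 = 20^2 - 14 - 15 = 23
y3 = s (x1 - x3) - y1 mod 29 = 20 * (14 - 23) - 14 = 9

P + Q = (23, 9)


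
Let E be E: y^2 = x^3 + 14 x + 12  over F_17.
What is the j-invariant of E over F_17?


Delta = -16(4 a^3 + 27 b^2) mod 17 = 6
-1728 * (4 a)^3 = -1728 * (4*14)^3 mod 17 = 2
j = 2 * 6^(-1) mod 17 = 6

j = 6 (mod 17)


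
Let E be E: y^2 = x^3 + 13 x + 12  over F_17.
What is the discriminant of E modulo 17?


4 a^3 + 27 b^2 = 4*13^3 + 27*12^2 = 8788 + 3888 = 12676
Delta = -16 * (12676) = -202816
Delta mod 17 = 11

Delta = 11 (mod 17)


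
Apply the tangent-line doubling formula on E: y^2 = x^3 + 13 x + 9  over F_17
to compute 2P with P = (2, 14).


Doubling: s = (3 x1^2 + a) / (2 y1)
s = (3*2^2 + 13) / (2*14) mod 17 = 10
x3 = s^2 - 2 x1 mod 17 = 10^2 - 2*2 = 11
y3 = s (x1 - x3) - y1 mod 17 = 10 * (2 - 11) - 14 = 15

2P = (11, 15)


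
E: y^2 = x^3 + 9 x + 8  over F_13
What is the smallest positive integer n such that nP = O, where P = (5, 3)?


Compute successive multiples of P until we hit O:
  1P = (5, 3)
  2P = (4, 11)
  3P = (3, 7)
  4P = (9, 5)
  5P = (9, 8)
  6P = (3, 6)
  7P = (4, 2)
  8P = (5, 10)
  ... (continuing to 9P)
  9P = O

ord(P) = 9


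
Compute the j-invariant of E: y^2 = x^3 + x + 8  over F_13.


Delta = -16(4 a^3 + 27 b^2) mod 13 = 4
-1728 * (4 a)^3 = -1728 * (4*1)^3 mod 13 = 12
j = 12 * 4^(-1) mod 13 = 3

j = 3 (mod 13)


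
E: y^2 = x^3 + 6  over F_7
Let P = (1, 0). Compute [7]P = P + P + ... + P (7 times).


k = 7 = 111_2 (binary, LSB first: 111)
Double-and-add from P = (1, 0):
  bit 0 = 1: acc = O + (1, 0) = (1, 0)
  bit 1 = 1: acc = (1, 0) + O = (1, 0)
  bit 2 = 1: acc = (1, 0) + O = (1, 0)

7P = (1, 0)


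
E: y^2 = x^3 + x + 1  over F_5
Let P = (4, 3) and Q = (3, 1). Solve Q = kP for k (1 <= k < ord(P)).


Enumerate multiples of P until we hit Q = (3, 1):
  1P = (4, 3)
  2P = (3, 1)
Match found at i = 2.

k = 2


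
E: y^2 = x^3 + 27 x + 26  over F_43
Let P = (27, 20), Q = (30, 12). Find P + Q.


P != Q, so use the chord formula.
s = (y2 - y1) / (x2 - x1) = (35) / (3) mod 43 = 26
x3 = s^2 - x1 - x2 mod 43 = 26^2 - 27 - 30 = 17
y3 = s (x1 - x3) - y1 mod 43 = 26 * (27 - 17) - 20 = 25

P + Q = (17, 25)


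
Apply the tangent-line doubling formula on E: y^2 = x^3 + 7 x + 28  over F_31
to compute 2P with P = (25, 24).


Doubling: s = (3 x1^2 + a) / (2 y1)
s = (3*25^2 + 7) / (2*24) mod 31 = 25
x3 = s^2 - 2 x1 mod 31 = 25^2 - 2*25 = 17
y3 = s (x1 - x3) - y1 mod 31 = 25 * (25 - 17) - 24 = 21

2P = (17, 21)


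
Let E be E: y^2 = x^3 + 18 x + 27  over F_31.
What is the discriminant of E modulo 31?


4 a^3 + 27 b^2 = 4*18^3 + 27*27^2 = 23328 + 19683 = 43011
Delta = -16 * (43011) = -688176
Delta mod 31 = 24

Delta = 24 (mod 31)


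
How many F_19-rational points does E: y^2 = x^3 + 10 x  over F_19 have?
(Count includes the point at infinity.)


For each x in F_19, count y with y^2 = x^3 + 10 x + 0 mod 19:
  x = 0: RHS = 0, y in [0]  -> 1 point(s)
  x = 1: RHS = 11, y in [7, 12]  -> 2 point(s)
  x = 2: RHS = 9, y in [3, 16]  -> 2 point(s)
  x = 3: RHS = 0, y in [0]  -> 1 point(s)
  x = 4: RHS = 9, y in [3, 16]  -> 2 point(s)
  x = 5: RHS = 4, y in [2, 17]  -> 2 point(s)
  x = 10: RHS = 17, y in [6, 13]  -> 2 point(s)
  x = 11: RHS = 16, y in [4, 15]  -> 2 point(s)
  x = 12: RHS = 5, y in [9, 10]  -> 2 point(s)
  x = 13: RHS = 9, y in [3, 16]  -> 2 point(s)
  x = 16: RHS = 0, y in [0]  -> 1 point(s)
Affine points: 19. Add the point at infinity: total = 20.

#E(F_19) = 20


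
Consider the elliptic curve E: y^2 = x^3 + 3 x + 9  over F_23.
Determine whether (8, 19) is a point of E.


Check whether y^2 = x^3 + 3 x + 9 (mod 23) for (x, y) = (8, 19).
LHS: y^2 = 19^2 mod 23 = 16
RHS: x^3 + 3 x + 9 = 8^3 + 3*8 + 9 mod 23 = 16
LHS = RHS

Yes, on the curve


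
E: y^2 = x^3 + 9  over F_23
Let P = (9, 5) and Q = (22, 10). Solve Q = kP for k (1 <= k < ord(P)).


Enumerate multiples of P until we hit Q = (22, 10):
  1P = (9, 5)
  2P = (6, 15)
  3P = (14, 4)
  4P = (12, 14)
  5P = (11, 12)
  6P = (21, 22)
  7P = (22, 13)
  8P = (0, 20)
  9P = (4, 2)
  10P = (3, 17)
  11P = (15, 7)
  12P = (17, 0)
  13P = (15, 16)
  14P = (3, 6)
  15P = (4, 21)
  16P = (0, 3)
  17P = (22, 10)
Match found at i = 17.

k = 17


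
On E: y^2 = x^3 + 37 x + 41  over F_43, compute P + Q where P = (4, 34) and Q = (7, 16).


P != Q, so use the chord formula.
s = (y2 - y1) / (x2 - x1) = (25) / (3) mod 43 = 37
x3 = s^2 - x1 - x2 mod 43 = 37^2 - 4 - 7 = 25
y3 = s (x1 - x3) - y1 mod 43 = 37 * (4 - 25) - 34 = 6

P + Q = (25, 6)


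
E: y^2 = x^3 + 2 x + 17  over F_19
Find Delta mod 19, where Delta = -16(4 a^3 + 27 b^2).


4 a^3 + 27 b^2 = 4*2^3 + 27*17^2 = 32 + 7803 = 7835
Delta = -16 * (7835) = -125360
Delta mod 19 = 2

Delta = 2 (mod 19)


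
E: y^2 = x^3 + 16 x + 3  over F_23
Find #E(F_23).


For each x in F_23, count y with y^2 = x^3 + 16 x + 3 mod 23:
  x = 0: RHS = 3, y in [7, 16]  -> 2 point(s)
  x = 3: RHS = 9, y in [3, 20]  -> 2 point(s)
  x = 4: RHS = 16, y in [4, 19]  -> 2 point(s)
  x = 5: RHS = 1, y in [1, 22]  -> 2 point(s)
  x = 6: RHS = 16, y in [4, 19]  -> 2 point(s)
  x = 9: RHS = 2, y in [5, 18]  -> 2 point(s)
  x = 10: RHS = 13, y in [6, 17]  -> 2 point(s)
  x = 13: RHS = 16, y in [4, 19]  -> 2 point(s)
  x = 14: RHS = 4, y in [2, 21]  -> 2 point(s)
  x = 16: RHS = 8, y in [10, 13]  -> 2 point(s)
  x = 17: RHS = 13, y in [6, 17]  -> 2 point(s)
  x = 19: RHS = 13, y in [6, 17]  -> 2 point(s)
  x = 21: RHS = 9, y in [3, 20]  -> 2 point(s)
  x = 22: RHS = 9, y in [3, 20]  -> 2 point(s)
Affine points: 28. Add the point at infinity: total = 29.

#E(F_23) = 29


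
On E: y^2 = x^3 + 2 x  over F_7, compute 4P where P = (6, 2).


k = 4 = 100_2 (binary, LSB first: 001)
Double-and-add from P = (6, 2):
  bit 0 = 0: acc unchanged = O
  bit 1 = 0: acc unchanged = O
  bit 2 = 1: acc = O + (0, 0) = (0, 0)

4P = (0, 0)


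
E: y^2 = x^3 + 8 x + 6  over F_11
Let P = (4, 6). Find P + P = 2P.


Doubling: s = (3 x1^2 + a) / (2 y1)
s = (3*4^2 + 8) / (2*6) mod 11 = 1
x3 = s^2 - 2 x1 mod 11 = 1^2 - 2*4 = 4
y3 = s (x1 - x3) - y1 mod 11 = 1 * (4 - 4) - 6 = 5

2P = (4, 5)


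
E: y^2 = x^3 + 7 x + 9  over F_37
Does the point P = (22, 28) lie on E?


Check whether y^2 = x^3 + 7 x + 9 (mod 37) for (x, y) = (22, 28).
LHS: y^2 = 28^2 mod 37 = 7
RHS: x^3 + 7 x + 9 = 22^3 + 7*22 + 9 mod 37 = 7
LHS = RHS

Yes, on the curve


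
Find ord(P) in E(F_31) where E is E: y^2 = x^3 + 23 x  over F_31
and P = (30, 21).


Compute successive multiples of P until we hit O:
  1P = (30, 21)
  2P = (4, 1)
  3P = (13, 4)
  4P = (20, 20)
  5P = (21, 14)
  6P = (25, 7)
  7P = (26, 15)
  8P = (16, 0)
  ... (continuing to 16P)
  16P = O

ord(P) = 16


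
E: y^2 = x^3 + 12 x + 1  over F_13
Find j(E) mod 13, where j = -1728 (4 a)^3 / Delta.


Delta = -16(4 a^3 + 27 b^2) mod 13 = 9
-1728 * (4 a)^3 = -1728 * (4*12)^3 mod 13 = 1
j = 1 * 9^(-1) mod 13 = 3

j = 3 (mod 13)


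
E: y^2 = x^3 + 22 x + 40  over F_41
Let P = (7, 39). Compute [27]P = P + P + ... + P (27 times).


k = 27 = 11011_2 (binary, LSB first: 11011)
Double-and-add from P = (7, 39):
  bit 0 = 1: acc = O + (7, 39) = (7, 39)
  bit 1 = 1: acc = (7, 39) + (26, 36) = (12, 33)
  bit 2 = 0: acc unchanged = (12, 33)
  bit 3 = 1: acc = (12, 33) + (18, 6) = (21, 28)
  bit 4 = 1: acc = (21, 28) + (0, 9) = (29, 37)

27P = (29, 37)


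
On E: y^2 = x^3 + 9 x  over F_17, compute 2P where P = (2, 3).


Doubling: s = (3 x1^2 + a) / (2 y1)
s = (3*2^2 + 9) / (2*3) mod 17 = 12
x3 = s^2 - 2 x1 mod 17 = 12^2 - 2*2 = 4
y3 = s (x1 - x3) - y1 mod 17 = 12 * (2 - 4) - 3 = 7

2P = (4, 7)


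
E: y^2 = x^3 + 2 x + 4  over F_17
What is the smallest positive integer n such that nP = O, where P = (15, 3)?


Compute successive multiples of P until we hit O:
  1P = (15, 3)
  2P = (0, 15)
  3P = (4, 12)
  4P = (13, 0)
  5P = (4, 5)
  6P = (0, 2)
  7P = (15, 14)
  8P = O

ord(P) = 8


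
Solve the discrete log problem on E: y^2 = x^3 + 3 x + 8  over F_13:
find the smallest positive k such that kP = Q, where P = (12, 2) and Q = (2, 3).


Enumerate multiples of P until we hit Q = (2, 3):
  1P = (12, 2)
  2P = (1, 8)
  3P = (9, 7)
  4P = (2, 3)
Match found at i = 4.

k = 4


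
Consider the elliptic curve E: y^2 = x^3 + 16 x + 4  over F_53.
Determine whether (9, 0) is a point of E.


Check whether y^2 = x^3 + 16 x + 4 (mod 53) for (x, y) = (9, 0).
LHS: y^2 = 0^2 mod 53 = 0
RHS: x^3 + 16 x + 4 = 9^3 + 16*9 + 4 mod 53 = 29
LHS != RHS

No, not on the curve


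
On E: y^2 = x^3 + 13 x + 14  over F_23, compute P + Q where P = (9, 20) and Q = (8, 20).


P != Q, so use the chord formula.
s = (y2 - y1) / (x2 - x1) = (0) / (22) mod 23 = 0
x3 = s^2 - x1 - x2 mod 23 = 0^2 - 9 - 8 = 6
y3 = s (x1 - x3) - y1 mod 23 = 0 * (9 - 6) - 20 = 3

P + Q = (6, 3)


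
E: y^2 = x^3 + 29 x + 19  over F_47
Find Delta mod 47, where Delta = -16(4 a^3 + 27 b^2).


4 a^3 + 27 b^2 = 4*29^3 + 27*19^2 = 97556 + 9747 = 107303
Delta = -16 * (107303) = -1716848
Delta mod 47 = 15

Delta = 15 (mod 47)


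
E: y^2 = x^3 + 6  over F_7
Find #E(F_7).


For each x in F_7, count y with y^2 = x^3 + 0 x + 6 mod 7:
  x = 1: RHS = 0, y in [0]  -> 1 point(s)
  x = 2: RHS = 0, y in [0]  -> 1 point(s)
  x = 4: RHS = 0, y in [0]  -> 1 point(s)
Affine points: 3. Add the point at infinity: total = 4.

#E(F_7) = 4


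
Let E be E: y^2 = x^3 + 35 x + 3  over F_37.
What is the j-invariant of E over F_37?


Delta = -16(4 a^3 + 27 b^2) mod 37 = 28
-1728 * (4 a)^3 = -1728 * (4*35)^3 mod 37 = 29
j = 29 * 28^(-1) mod 37 = 5

j = 5 (mod 37)
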